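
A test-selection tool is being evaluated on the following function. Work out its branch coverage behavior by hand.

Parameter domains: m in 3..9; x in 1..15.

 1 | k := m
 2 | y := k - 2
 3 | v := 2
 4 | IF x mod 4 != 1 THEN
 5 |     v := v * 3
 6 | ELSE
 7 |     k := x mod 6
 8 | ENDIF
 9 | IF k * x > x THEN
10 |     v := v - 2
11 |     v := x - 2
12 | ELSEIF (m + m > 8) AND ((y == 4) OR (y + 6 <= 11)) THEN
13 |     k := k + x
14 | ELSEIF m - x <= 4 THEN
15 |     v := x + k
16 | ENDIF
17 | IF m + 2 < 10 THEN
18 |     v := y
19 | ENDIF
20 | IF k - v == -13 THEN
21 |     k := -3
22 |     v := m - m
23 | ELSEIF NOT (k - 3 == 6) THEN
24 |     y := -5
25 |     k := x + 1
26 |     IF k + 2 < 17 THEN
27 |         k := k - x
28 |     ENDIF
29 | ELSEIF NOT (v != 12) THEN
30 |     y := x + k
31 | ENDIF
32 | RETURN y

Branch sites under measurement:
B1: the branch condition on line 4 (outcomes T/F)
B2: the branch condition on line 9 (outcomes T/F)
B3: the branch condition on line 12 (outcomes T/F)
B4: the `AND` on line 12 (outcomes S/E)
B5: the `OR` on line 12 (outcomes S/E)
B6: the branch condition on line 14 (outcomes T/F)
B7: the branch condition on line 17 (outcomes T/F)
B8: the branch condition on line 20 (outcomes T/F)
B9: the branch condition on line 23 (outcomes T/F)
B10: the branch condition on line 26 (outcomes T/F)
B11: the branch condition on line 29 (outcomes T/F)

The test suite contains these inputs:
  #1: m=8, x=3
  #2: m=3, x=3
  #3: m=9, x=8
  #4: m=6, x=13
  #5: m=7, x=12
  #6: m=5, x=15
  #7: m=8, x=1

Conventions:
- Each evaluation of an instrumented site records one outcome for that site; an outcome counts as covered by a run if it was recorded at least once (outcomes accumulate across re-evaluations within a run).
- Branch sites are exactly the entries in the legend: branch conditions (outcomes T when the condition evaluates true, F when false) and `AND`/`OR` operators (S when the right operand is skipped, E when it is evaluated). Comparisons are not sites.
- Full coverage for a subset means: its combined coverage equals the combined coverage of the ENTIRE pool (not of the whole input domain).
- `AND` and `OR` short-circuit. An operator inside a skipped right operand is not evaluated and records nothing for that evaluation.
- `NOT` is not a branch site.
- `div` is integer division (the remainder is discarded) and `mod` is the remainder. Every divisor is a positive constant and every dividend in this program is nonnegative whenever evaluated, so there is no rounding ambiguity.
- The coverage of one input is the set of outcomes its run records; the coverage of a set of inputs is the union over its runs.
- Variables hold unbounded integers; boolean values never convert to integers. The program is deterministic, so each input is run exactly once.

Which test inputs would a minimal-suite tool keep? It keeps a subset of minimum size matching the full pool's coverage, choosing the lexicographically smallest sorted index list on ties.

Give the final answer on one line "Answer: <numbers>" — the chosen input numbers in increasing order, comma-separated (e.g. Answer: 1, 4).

run #1 (m=8, x=3) runs B1->T, B2->T, B7->F, B8->F, B9->T, B10->T; records B1=T, B2=T, B7=F, B8=F, B9=T, B10=T
run #2 (m=3, x=3) runs B1->T, B2->T, B7->T, B8->F, B9->T, B10->T; records B1=T, B2=T, B7=T, B8=F, B9=T, B10=T
run #3 (m=9, x=8) runs B1->T, B2->T, B7->F, B8->F, B9->F, B11->F; records B1=T, B2=T, B7=F, B8=F, B9=F, B11=F
run #4 (m=6, x=13) runs B1->F, B2->F, B4->E, B5->S, B3->T, B7->T, B8->F, B9->T, B10->T; records B1=F, B2=F, B3=T, B4=E, B5=S, B7=T, B8=F, B9=T, B10=T
run #5 (m=7, x=12) runs B1->T, B2->T, B7->T, B8->F, B9->T, B10->T; records B1=T, B2=T, B7=T, B8=F, B9=T, B10=T
run #6 (m=5, x=15) runs B1->T, B2->T, B7->T, B8->F, B9->T, B10->F; records B1=T, B2=T, B7=T, B8=F, B9=T, B10=F
run #7 (m=8, x=1) runs B1->F, B2->F, B4->E, B5->E, B3->F, B6->F, B7->F, B8->F, B9->T, B10->T; records B1=F, B2=F, B3=F, B4=E, B5=E, B6=F, B7=F, B8=F, B9=T, B10=T
pool-wide coverage (18 outcomes): B1=T, B1=F, B2=T, B2=F, B3=T, B3=F, B4=E, B5=S, B5=E, B6=F, B7=T, B7=F, B8=F, B9=T, B9=F, B10=T, B10=F, B11=F
every size-1 subset falls short of the 18 outcomes (best: 10/18)
every size-2 subset falls short of the 18 outcomes (best: 14/18)
every size-3 subset falls short of the 18 outcomes (best: 17/18)
size 4: inputs {3, 4, 6, 7} cover all 18 outcomes, and no lexicographically smaller subset of this size does

Answer: 3, 4, 6, 7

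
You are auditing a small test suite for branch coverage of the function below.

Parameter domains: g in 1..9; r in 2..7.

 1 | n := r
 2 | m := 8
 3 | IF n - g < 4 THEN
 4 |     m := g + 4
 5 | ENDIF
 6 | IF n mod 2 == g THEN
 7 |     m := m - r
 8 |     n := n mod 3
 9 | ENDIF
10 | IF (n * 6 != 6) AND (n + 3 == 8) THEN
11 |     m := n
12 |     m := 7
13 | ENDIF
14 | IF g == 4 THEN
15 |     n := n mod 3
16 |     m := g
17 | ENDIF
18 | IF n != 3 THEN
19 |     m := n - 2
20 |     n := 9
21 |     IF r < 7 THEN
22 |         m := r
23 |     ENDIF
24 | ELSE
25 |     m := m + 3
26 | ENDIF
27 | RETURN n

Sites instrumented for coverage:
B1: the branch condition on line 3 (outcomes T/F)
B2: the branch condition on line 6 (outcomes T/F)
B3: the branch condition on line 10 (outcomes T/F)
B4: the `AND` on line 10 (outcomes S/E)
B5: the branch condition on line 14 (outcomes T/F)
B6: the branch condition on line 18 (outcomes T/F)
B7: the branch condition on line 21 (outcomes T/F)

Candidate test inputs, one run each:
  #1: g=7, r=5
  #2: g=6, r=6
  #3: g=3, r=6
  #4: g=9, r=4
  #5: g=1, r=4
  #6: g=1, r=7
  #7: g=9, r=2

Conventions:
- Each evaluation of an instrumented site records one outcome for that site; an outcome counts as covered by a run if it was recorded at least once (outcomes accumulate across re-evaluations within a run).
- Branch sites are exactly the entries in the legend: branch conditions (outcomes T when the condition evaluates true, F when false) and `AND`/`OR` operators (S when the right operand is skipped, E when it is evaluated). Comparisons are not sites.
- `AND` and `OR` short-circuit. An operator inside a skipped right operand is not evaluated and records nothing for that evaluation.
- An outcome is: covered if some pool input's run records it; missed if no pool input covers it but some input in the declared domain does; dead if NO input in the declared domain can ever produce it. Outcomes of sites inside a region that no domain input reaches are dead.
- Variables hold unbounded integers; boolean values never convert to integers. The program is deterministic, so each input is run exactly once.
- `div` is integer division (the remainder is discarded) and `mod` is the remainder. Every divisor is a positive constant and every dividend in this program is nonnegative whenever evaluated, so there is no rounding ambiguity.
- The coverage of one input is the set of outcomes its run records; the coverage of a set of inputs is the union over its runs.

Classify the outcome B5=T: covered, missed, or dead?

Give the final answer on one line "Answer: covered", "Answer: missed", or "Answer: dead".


no pool input records B5=T
but domain input (g=4, r=2) does record it -> reachable, so missed
Answer: missed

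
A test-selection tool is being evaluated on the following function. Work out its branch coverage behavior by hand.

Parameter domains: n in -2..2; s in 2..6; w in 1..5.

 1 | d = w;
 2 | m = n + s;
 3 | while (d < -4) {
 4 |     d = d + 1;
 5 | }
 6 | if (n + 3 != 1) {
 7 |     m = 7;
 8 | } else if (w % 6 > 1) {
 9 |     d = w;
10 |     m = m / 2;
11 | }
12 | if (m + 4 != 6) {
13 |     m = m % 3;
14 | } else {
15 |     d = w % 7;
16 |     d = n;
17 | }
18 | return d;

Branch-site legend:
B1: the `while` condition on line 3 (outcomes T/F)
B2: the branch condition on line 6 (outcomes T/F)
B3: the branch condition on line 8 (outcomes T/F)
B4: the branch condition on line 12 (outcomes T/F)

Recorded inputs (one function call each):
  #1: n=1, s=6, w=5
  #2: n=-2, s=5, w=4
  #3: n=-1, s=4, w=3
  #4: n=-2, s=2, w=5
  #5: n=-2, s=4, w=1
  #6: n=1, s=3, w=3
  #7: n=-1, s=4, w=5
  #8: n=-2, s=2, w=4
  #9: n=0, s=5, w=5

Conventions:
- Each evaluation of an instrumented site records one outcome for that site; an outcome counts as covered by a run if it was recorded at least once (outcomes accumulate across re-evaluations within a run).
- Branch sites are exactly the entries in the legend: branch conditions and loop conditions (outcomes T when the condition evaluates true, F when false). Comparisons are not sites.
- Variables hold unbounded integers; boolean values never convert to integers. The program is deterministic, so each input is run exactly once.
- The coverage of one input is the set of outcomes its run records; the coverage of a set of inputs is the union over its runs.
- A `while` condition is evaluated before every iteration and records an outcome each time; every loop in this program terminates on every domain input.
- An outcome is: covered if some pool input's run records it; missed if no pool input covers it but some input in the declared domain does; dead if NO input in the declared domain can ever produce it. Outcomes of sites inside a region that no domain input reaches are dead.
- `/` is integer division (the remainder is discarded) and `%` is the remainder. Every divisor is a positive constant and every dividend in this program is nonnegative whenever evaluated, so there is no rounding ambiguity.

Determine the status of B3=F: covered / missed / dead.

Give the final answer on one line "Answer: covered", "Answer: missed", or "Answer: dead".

B3=F is recorded by pool input(s) 5 -> covered

Answer: covered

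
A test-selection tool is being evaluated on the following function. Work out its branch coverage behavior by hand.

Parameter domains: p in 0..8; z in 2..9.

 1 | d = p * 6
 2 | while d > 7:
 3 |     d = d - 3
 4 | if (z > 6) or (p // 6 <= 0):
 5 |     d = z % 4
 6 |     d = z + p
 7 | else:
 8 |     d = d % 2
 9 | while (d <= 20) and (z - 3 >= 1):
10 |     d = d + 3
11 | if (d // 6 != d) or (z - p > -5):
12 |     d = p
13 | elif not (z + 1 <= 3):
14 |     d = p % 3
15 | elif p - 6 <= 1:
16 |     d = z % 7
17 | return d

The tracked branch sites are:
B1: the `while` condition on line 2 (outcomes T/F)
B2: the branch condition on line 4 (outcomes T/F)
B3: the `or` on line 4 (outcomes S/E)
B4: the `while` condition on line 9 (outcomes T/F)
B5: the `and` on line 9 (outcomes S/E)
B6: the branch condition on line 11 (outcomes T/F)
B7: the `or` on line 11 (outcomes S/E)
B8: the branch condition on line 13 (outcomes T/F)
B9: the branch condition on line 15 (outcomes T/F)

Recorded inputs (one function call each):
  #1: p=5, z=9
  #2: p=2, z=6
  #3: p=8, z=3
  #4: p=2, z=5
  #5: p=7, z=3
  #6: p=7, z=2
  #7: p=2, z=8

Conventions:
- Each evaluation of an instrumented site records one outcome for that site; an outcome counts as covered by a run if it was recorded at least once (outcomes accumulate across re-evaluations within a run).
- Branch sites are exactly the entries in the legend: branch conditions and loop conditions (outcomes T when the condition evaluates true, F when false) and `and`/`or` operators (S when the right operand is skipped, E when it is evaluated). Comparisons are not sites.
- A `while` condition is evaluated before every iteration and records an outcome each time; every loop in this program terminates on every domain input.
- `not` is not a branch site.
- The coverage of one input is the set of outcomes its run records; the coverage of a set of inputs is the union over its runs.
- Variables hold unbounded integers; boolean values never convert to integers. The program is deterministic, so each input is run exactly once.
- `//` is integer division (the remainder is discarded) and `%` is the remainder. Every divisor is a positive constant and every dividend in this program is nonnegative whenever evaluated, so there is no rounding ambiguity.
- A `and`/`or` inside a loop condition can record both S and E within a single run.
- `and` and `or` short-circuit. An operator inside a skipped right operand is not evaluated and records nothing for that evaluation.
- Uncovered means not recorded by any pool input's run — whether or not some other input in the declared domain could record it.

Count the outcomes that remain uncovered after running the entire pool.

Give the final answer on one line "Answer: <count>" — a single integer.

input #1 (p=5, z=9): events B1->T, B1->T, B1->T, B1->T, B1->T, B1->T, B1->T, B1->T, B1->F, B3->S, B2->T, B5->E, B4->T, B5->E, ...; covers B1=T, B1=F, B2=T, B3=S, B4=T, B4=F, B5=S, B5=E, B6=T, B7=S
input #2 (p=2, z=6): events B1->T, B1->T, B1->F, B3->E, B2->T, B5->E, B4->T, B5->E, B4->T, B5->E, B4->T, B5->E, B4->T, B5->E, ...; covers B1=T, B1=F, B2=T, B3=E, B4=T, B4=F, B5=S, B5=E, B6=T, B7=S
input #3 (p=8, z=3): events B1->T, B1->T, B1->T, B1->T, B1->T, B1->T, B1->T, B1->T, B1->T, B1->T, B1->T, B1->T, B1->T, B1->T, ...; covers B1=T, B1=F, B2=F, B3=E, B4=F, B5=E, B6=F, B7=E, B8=T
input #4 (p=2, z=5): events B1->T, B1->T, B1->F, B3->E, B2->T, B5->E, B4->T, B5->E, B4->T, B5->E, B4->T, B5->E, B4->T, B5->E, ...; covers B1=T, B1=F, B2=T, B3=E, B4=T, B4=F, B5=S, B5=E, B6=T, B7=S
input #5 (p=7, z=3): events B1->T, B1->T, B1->T, B1->T, B1->T, B1->T, B1->T, B1->T, B1->T, B1->T, B1->T, B1->T, B1->F, B3->E, ...; covers B1=T, B1=F, B2=F, B3=E, B4=F, B5=E, B6=T, B7=E
input #6 (p=7, z=2): events B1->T, B1->T, B1->T, B1->T, B1->T, B1->T, B1->T, B1->T, B1->T, B1->T, B1->T, B1->T, B1->F, B3->E, ...; covers B1=T, B1=F, B2=F, B3=E, B4=F, B5=E, B6=F, B7=E, B8=F, B9=T
input #7 (p=2, z=8): events B1->T, B1->T, B1->F, B3->S, B2->T, B5->E, B4->T, B5->E, B4->T, B5->E, B4->T, B5->E, B4->T, B5->S, ...; covers B1=T, B1=F, B2=T, B3=S, B4=T, B4=F, B5=S, B5=E, B6=T, B7=S
union over the pool: B1=T, B1=F, B2=T, B2=F, B3=S, B3=E, B4=T, B4=F, B5=S, B5=E, B6=T, B6=F, B7=S, B7=E, B8=T, B8=F, B9=T
uncovered (1 of 18): B9=F

Answer: 1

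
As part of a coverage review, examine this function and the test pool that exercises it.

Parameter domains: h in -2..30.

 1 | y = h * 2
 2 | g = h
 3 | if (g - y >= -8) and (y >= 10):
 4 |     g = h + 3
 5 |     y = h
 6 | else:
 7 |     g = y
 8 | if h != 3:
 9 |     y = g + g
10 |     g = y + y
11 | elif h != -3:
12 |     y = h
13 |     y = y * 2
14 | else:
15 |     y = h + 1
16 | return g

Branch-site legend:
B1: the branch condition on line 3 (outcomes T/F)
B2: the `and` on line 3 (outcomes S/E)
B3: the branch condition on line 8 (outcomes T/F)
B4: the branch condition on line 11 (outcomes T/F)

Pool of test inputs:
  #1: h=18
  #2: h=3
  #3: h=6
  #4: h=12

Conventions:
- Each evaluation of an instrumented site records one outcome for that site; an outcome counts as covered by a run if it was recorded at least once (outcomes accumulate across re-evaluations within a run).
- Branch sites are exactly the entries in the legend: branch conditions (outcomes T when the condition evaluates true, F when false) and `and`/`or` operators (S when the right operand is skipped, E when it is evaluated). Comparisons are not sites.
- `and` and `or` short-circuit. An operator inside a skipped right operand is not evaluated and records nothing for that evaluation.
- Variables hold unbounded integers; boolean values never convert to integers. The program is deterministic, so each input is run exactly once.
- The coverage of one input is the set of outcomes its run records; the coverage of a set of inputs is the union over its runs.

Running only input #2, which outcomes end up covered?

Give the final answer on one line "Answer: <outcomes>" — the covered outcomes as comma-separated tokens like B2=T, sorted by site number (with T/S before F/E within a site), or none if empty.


Simulating input #2 (h=3) step by step:
  B2->E, B1->F, B3->F, B4->T
as a set, this run covers: B1=F, B2=E, B3=F, B4=T
Answer: B1=F, B2=E, B3=F, B4=T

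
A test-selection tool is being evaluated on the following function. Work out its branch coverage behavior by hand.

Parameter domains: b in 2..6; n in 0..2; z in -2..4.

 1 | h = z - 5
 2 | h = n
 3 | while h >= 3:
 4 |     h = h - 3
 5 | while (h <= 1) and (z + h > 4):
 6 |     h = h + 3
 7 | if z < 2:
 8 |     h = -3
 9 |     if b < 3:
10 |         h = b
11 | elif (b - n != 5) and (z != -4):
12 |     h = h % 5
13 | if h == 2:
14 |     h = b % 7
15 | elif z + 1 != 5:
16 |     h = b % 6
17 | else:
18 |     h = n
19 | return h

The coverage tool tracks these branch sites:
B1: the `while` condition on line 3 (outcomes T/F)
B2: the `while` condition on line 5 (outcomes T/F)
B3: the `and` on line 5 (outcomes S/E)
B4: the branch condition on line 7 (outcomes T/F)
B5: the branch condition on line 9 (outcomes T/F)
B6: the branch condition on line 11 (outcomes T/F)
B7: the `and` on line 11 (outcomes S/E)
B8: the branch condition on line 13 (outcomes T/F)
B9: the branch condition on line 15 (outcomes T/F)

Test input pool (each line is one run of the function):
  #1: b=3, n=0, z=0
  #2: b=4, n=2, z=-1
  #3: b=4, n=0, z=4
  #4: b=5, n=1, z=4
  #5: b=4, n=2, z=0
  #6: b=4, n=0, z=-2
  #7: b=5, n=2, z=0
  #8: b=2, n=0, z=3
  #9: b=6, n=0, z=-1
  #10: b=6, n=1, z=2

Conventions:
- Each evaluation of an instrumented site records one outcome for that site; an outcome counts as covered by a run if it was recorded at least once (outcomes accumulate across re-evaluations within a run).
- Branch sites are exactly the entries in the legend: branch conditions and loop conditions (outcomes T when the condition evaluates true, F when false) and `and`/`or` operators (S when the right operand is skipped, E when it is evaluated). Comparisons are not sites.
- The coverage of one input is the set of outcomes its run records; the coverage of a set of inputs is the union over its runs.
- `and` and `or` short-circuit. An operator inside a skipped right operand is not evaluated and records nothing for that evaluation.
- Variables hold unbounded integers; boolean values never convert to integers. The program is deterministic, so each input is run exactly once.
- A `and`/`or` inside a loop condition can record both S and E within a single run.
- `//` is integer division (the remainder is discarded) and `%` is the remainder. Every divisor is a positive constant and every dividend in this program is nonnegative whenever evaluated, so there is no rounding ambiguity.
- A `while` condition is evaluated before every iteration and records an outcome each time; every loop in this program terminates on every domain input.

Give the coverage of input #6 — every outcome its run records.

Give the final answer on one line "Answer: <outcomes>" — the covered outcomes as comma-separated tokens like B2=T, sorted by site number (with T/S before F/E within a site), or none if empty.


Running input #6 (b=4, n=0, z=-2), event by event:
  B1->F, B3->E, B2->F, B4->T, B5->F, B8->F, B9->T
collecting distinct outcomes: B1=F, B2=F, B3=E, B4=T, B5=F, B8=F, B9=T
Answer: B1=F, B2=F, B3=E, B4=T, B5=F, B8=F, B9=T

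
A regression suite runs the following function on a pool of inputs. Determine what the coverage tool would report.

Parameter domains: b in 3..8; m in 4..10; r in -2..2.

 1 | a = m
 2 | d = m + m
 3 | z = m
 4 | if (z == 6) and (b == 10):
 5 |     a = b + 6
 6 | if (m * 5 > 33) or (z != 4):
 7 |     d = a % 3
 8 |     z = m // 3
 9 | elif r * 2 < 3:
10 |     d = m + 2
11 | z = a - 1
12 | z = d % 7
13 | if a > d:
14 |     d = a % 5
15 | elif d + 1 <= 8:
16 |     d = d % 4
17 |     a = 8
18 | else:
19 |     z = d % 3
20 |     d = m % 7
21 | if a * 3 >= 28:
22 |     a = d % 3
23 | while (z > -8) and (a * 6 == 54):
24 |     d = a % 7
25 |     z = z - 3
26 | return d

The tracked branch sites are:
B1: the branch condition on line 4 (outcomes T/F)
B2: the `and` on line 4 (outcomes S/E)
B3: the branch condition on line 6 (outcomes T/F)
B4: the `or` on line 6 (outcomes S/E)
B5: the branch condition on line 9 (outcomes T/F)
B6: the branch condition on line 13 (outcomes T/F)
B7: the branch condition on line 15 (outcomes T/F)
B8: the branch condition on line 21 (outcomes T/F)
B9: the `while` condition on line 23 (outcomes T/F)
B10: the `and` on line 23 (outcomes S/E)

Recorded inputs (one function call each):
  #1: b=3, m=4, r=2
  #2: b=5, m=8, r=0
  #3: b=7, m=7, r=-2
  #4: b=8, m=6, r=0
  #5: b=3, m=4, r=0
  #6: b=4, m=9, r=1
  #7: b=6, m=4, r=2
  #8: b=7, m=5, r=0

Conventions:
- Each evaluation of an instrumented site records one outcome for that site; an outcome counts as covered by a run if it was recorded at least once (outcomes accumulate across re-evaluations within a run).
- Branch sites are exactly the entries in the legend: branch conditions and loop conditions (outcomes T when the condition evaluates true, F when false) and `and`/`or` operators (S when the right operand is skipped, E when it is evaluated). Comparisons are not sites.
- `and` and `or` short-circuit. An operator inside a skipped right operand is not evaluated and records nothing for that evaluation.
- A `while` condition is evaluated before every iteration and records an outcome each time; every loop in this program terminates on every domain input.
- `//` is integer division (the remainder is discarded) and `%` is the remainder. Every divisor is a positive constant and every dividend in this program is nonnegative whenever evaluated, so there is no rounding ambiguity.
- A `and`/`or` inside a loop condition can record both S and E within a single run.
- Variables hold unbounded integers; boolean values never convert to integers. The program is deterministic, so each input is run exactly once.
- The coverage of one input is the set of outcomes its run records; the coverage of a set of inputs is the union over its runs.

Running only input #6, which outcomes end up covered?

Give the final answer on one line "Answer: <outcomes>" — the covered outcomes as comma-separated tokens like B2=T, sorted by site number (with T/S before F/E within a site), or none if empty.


Tracing the run of input #6 (b=4, m=9, r=1):
  B2->S, B1->F, B4->S, B3->T, B6->T, B8->F, B10->E, B9->T, B10->E, B9->T
  B10->E, B9->T, B10->S, B9->F
as a set, this run covers: B1=F, B2=S, B3=T, B4=S, B6=T, B8=F, B9=T, B9=F, B10=S, B10=E
Answer: B1=F, B2=S, B3=T, B4=S, B6=T, B8=F, B9=T, B9=F, B10=S, B10=E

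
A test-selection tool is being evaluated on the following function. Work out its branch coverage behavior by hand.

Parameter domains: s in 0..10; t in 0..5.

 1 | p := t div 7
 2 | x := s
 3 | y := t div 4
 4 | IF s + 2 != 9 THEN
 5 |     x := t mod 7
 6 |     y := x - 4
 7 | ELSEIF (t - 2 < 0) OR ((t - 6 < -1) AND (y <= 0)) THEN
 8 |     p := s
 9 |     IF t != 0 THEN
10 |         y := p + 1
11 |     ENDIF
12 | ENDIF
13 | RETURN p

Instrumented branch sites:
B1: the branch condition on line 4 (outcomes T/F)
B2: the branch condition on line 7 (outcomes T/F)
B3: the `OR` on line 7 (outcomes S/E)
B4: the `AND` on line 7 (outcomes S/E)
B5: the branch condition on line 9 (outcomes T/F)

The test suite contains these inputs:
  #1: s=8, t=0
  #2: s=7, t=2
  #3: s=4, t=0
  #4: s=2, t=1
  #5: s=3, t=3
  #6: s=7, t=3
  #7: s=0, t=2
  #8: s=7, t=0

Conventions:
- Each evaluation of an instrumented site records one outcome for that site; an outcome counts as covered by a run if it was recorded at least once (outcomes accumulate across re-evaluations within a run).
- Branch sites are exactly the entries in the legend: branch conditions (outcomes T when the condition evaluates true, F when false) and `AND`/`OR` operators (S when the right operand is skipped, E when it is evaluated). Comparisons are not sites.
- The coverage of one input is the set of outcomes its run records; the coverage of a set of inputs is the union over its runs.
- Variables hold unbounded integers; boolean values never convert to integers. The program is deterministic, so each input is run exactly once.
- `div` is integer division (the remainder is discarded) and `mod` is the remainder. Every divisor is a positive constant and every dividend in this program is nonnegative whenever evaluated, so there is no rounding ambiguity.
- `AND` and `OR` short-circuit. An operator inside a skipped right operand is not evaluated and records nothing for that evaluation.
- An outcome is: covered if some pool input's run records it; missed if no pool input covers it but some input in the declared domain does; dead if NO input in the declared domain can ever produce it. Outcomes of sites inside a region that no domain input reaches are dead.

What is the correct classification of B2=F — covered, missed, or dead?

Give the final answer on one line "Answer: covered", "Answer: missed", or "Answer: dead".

no pool input records B2=F
but domain input (s=7, t=4) does record it -> reachable, so missed

Answer: missed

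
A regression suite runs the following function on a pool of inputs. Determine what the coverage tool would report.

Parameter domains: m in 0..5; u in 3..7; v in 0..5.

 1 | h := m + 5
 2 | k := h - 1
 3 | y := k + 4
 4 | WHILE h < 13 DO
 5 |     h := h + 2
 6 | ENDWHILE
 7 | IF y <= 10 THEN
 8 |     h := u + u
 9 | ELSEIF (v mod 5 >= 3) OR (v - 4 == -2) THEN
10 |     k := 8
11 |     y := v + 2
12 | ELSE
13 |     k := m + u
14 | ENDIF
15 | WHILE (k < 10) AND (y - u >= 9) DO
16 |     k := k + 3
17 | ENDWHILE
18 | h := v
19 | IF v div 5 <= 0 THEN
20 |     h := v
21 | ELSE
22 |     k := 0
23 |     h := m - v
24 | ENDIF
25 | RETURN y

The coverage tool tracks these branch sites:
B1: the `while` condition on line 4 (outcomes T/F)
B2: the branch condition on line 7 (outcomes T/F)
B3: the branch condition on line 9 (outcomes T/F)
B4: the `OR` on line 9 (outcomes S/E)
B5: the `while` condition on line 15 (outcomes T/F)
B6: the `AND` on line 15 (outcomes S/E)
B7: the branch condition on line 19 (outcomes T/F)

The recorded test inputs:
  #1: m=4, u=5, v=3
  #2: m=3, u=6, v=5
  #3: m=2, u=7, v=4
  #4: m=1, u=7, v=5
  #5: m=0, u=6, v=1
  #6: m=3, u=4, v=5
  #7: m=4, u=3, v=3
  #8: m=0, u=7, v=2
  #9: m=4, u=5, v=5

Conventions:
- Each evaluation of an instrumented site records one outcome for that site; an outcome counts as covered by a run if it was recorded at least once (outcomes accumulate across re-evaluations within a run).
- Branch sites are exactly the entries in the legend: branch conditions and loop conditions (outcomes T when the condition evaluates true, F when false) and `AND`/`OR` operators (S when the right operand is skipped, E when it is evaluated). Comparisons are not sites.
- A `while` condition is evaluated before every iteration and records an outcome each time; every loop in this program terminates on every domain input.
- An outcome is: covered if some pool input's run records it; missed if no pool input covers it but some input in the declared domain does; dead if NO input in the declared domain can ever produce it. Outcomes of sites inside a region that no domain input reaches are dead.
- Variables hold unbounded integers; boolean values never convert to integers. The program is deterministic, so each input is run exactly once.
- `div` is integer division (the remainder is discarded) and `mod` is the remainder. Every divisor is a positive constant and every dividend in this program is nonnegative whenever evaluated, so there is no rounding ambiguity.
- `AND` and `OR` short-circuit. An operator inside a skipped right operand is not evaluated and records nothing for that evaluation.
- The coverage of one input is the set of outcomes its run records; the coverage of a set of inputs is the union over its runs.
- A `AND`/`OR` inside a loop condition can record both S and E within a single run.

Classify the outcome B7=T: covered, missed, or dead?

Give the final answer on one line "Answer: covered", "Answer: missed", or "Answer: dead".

B7=T is recorded by pool input(s) 1, 3, 5, 7, 8 -> covered

Answer: covered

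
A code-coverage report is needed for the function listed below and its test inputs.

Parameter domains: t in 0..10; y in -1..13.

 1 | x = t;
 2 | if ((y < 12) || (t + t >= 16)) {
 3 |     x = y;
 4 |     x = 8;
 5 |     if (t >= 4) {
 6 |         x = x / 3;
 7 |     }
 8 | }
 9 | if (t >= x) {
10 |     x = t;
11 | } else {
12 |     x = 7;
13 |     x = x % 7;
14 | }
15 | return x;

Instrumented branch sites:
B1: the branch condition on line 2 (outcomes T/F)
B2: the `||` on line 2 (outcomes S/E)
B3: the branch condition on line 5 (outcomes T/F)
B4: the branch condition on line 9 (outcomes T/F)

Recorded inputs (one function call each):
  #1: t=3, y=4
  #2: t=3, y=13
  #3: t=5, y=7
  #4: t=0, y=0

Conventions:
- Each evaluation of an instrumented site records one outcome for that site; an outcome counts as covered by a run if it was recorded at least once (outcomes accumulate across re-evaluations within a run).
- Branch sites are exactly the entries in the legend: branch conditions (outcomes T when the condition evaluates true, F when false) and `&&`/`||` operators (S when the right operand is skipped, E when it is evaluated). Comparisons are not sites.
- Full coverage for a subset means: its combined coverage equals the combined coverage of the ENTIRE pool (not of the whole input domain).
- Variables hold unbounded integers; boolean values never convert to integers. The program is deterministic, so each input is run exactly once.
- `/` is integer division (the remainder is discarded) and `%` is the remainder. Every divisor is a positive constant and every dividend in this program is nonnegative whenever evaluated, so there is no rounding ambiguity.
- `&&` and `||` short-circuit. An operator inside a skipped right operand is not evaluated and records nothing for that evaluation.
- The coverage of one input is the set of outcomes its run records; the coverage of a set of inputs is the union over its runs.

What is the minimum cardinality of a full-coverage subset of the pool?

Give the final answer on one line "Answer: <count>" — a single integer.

#1 (t=3, y=4) -> covered: B1=T, B2=S, B3=F, B4=F
#2 (t=3, y=13) -> covered: B1=F, B2=E, B4=T
#3 (t=5, y=7) -> covered: B1=T, B2=S, B3=T, B4=T
#4 (t=0, y=0) -> covered: B1=T, B2=S, B3=F, B4=F
union over all inputs: B1=T, B1=F, B2=S, B2=E, B3=T, B3=F, B4=T, B4=F (8 outcomes)
size 1 is not enough: best union over all size-1 subsets is 4/8
size 2 is not enough: best union over all size-2 subsets is 7/8
the canonical winner is {1, 2, 3}: size 3, full 8-outcome coverage, earliest index list among size-3 covers

Answer: 3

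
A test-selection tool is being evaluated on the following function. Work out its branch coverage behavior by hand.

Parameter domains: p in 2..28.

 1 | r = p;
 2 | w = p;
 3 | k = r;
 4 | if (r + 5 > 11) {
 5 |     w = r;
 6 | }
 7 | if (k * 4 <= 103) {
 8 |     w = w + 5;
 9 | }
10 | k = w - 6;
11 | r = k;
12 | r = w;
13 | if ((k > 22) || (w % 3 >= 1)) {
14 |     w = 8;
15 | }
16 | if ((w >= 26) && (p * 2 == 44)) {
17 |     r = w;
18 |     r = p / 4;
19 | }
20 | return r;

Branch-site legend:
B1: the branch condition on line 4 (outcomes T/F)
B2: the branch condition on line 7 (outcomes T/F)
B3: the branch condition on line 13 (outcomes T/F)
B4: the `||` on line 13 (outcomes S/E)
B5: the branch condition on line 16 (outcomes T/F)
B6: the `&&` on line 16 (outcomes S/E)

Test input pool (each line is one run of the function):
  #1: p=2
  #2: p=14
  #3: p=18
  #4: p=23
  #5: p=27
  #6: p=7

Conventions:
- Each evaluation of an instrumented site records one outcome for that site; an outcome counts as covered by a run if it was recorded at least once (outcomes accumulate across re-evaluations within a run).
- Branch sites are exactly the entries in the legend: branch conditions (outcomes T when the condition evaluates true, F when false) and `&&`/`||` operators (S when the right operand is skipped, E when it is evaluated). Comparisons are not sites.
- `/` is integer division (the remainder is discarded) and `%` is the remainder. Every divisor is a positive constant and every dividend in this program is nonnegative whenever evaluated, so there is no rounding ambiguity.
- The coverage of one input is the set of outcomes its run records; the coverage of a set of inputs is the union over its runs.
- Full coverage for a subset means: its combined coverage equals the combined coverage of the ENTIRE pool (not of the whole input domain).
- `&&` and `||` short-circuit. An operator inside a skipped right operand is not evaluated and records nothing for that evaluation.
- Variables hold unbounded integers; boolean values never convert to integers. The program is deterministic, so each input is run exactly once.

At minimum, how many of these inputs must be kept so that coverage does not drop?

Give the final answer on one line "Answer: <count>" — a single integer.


input #1 (p=2): events B1->F, B2->T, B4->E, B3->T, B6->S, B5->F; covers B1=F, B2=T, B3=T, B4=E, B5=F, B6=S
input #2 (p=14): events B1->T, B2->T, B4->E, B3->T, B6->S, B5->F; covers B1=T, B2=T, B3=T, B4=E, B5=F, B6=S
input #3 (p=18): events B1->T, B2->T, B4->E, B3->T, B6->S, B5->F; covers B1=T, B2=T, B3=T, B4=E, B5=F, B6=S
input #4 (p=23): events B1->T, B2->T, B4->E, B3->T, B6->S, B5->F; covers B1=T, B2=T, B3=T, B4=E, B5=F, B6=S
input #5 (p=27): events B1->T, B2->F, B4->E, B3->F, B6->E, B5->F; covers B1=T, B2=F, B3=F, B4=E, B5=F, B6=E
input #6 (p=7): events B1->T, B2->T, B4->E, B3->F, B6->S, B5->F; covers B1=T, B2=T, B3=F, B4=E, B5=F, B6=S
pool-wide coverage (10 outcomes): B1=T, B1=F, B2=T, B2=F, B3=T, B3=F, B4=E, B5=F, B6=S, B6=E
every size-1 subset falls short of the 10 outcomes (best: 6/10)
the canonical winner is {1, 5}: size 2, full 10-outcome coverage, earliest index list among size-2 covers
Answer: 2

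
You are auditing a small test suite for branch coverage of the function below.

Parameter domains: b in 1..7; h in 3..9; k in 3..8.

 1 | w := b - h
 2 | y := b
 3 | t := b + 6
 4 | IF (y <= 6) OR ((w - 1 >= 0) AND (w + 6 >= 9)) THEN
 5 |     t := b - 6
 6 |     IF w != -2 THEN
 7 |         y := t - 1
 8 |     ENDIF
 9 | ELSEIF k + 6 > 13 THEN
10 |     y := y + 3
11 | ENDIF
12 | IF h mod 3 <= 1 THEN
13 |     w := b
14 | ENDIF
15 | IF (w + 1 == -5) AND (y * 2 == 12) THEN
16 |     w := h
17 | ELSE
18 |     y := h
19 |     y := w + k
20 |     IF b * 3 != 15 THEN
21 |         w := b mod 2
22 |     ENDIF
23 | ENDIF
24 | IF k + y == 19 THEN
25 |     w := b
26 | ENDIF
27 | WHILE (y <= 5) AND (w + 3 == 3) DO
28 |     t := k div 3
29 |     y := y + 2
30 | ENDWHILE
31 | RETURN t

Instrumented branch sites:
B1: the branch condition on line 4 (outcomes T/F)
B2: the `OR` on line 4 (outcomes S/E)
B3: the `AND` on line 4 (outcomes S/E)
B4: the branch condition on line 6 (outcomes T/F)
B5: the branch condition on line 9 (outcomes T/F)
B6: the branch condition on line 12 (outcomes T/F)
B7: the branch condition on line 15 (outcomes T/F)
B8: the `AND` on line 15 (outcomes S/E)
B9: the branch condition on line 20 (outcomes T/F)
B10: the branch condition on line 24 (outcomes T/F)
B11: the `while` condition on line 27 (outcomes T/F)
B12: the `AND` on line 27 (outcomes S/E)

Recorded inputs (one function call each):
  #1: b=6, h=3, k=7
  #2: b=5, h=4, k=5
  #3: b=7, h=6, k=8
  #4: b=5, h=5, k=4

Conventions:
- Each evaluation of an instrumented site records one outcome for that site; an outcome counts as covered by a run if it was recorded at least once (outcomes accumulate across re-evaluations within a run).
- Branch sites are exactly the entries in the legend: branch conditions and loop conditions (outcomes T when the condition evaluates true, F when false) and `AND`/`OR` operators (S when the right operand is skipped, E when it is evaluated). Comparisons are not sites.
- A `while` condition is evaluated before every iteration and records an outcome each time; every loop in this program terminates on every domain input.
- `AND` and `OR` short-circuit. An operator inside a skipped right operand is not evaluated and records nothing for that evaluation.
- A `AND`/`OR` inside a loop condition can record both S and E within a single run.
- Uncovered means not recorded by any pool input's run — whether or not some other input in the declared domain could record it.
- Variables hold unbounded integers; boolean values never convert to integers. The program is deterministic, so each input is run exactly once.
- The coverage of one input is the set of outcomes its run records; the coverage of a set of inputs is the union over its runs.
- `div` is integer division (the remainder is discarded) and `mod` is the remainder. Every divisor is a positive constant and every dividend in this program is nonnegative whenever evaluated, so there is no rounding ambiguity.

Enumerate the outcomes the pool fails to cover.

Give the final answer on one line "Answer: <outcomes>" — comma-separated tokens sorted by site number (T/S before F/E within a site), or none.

run #1 (b=6, h=3, k=7) runs B2->S, B1->T, B4->T, B6->T, B8->S, B7->F, B9->T, B10->F, B12->S, B11->F; records B1=T, B2=S, B4=T, B6=T, B7=F, B8=S, B9=T, B10=F, B11=F, B12=S
run #2 (b=5, h=4, k=5) runs B2->S, B1->T, B4->T, B6->T, B8->S, B7->F, B9->F, B10->F, B12->S, B11->F; records B1=T, B2=S, B4=T, B6=T, B7=F, B8=S, B9=F, B10=F, B11=F, B12=S
run #3 (b=7, h=6, k=8) runs B2->E, B3->E, B1->F, B5->T, B6->T, B8->S, B7->F, B9->T, B10->F, B12->S, B11->F; records B1=F, B2=E, B3=E, B5=T, B6=T, B7=F, B8=S, B9=T, B10=F, B11=F, B12=S
run #4 (b=5, h=5, k=4) runs B2->S, B1->T, B4->T, B6->F, B8->S, B7->F, B9->F, B10->F, B12->E, B11->T, B12->S, B11->F; records B1=T, B2=S, B4=T, B6=F, B7=F, B8=S, B9=F, B10=F, B11=T, B11=F, B12=S, B12=E
union over the pool: B1=T, B1=F, B2=S, B2=E, B3=E, B4=T, B5=T, B6=T, B6=F, B7=F, B8=S, B9=T, B9=F, B10=F, B11=T, B11=F, B12=S, B12=E
uncovered (6 of 24): B3=S, B4=F, B5=F, B7=T, B8=E, B10=T

Answer: B3=S, B4=F, B5=F, B7=T, B8=E, B10=T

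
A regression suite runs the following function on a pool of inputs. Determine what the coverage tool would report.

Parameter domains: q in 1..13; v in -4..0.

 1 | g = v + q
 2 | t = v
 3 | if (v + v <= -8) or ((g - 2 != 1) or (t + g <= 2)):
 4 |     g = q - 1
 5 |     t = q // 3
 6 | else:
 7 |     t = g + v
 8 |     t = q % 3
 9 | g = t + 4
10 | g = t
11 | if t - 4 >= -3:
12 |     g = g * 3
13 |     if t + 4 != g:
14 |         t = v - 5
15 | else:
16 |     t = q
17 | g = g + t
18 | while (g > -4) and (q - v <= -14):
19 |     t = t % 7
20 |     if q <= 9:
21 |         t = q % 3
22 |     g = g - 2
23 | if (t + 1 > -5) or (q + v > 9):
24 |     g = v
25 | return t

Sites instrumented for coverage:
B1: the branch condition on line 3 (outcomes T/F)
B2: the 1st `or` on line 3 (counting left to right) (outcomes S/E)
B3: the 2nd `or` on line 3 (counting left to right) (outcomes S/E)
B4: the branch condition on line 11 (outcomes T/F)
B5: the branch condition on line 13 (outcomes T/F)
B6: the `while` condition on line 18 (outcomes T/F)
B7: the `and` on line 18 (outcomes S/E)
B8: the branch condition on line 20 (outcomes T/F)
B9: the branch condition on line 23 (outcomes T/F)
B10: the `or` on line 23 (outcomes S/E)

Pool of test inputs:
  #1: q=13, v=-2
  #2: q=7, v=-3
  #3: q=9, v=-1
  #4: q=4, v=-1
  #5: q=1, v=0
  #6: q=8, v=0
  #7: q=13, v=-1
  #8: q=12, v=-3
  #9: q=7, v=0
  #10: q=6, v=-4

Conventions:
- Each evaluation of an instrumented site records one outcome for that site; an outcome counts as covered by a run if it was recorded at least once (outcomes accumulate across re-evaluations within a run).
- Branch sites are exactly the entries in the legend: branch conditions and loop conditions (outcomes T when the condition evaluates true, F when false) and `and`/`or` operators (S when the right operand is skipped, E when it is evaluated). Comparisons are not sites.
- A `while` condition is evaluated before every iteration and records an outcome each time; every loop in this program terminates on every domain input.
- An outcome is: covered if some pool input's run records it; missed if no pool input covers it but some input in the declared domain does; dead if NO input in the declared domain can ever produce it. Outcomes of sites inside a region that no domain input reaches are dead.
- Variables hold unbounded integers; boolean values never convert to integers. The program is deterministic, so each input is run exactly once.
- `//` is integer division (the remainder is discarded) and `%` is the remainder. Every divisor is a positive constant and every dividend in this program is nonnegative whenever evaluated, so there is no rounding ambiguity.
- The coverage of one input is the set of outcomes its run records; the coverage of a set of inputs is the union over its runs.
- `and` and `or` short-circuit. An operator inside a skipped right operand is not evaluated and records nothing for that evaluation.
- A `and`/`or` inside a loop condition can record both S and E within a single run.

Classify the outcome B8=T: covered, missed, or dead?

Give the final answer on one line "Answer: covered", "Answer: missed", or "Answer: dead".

no pool input records B8=T
checking all 65 inputs in the declared domain: B8=T is never recorded -> dead

Answer: dead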